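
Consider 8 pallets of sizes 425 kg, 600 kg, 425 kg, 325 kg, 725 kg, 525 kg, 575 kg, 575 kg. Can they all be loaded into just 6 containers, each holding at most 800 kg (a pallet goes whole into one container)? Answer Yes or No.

Total = 4175 kg; ⌈4175/800⌉ = 6.
7 pallets each exceed half the capacity and cannot share a container, forcing at least 7 containers.
At least 7 containers are required, but only 6 are allowed.

No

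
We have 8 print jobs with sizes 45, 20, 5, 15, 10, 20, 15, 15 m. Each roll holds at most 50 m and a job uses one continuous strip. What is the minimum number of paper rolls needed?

3

Total = 45 + 20 + 20 + 15 + 15 + 15 + 10 + 5 = 145 m.
Lower bound: ⌈145/50⌉ = 3 paper rolls.
A packing using 3 paper rolls:
  roll 1: 45 + 5 = 50
  roll 2: 20 + 20 + 10 = 50
  roll 3: 15 + 15 + 15 = 45
This matches the lower bound, so 3 is optimal.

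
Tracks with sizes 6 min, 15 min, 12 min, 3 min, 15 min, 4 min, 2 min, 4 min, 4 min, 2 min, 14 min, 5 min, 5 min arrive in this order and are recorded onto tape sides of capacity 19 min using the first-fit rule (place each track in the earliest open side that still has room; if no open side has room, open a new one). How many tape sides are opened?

5

  6 → side 1 (new)  [load 6/19]
  15 → side 2 (new)  [load 15/19]
  12 → side 1  [load 18/19]
  3 → side 2  [load 18/19]
  15 → side 3 (new)  [load 15/19]
  4 → side 3  [load 19/19]
  2 → side 4 (new)  [load 2/19]
  4 → side 4  [load 6/19]
  4 → side 4  [load 10/19]
  2 → side 4  [load 12/19]
  14 → side 5 (new)  [load 14/19]
  5 → side 4  [load 17/19]
  5 → side 5  [load 19/19]
5 tape sides opened.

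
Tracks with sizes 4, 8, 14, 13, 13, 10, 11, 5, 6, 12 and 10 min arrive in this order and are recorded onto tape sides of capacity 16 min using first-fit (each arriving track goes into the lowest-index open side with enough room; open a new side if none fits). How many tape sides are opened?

8

  4 → side 1 (new)  [load 4/16]
  8 → side 1  [load 12/16]
  14 → side 2 (new)  [load 14/16]
  13 → side 3 (new)  [load 13/16]
  13 → side 4 (new)  [load 13/16]
  10 → side 5 (new)  [load 10/16]
  11 → side 6 (new)  [load 11/16]
  5 → side 5  [load 15/16]
  6 → side 7 (new)  [load 6/16]
  12 → side 8 (new)  [load 12/16]
  10 → side 7  [load 16/16]
8 tape sides opened.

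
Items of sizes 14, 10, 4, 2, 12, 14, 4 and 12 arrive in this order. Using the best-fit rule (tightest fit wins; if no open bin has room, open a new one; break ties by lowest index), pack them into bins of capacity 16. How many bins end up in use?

5

  14 → bin 1 (new)  [load 14/16]
  10 → bin 2 (new)  [load 10/16]
  4 → bin 2  [load 14/16]
  2 → bin 1  [load 16/16]
  12 → bin 3 (new)  [load 12/16]
  14 → bin 4 (new)  [load 14/16]
  4 → bin 3  [load 16/16]
  12 → bin 5 (new)  [load 12/16]
5 bins opened.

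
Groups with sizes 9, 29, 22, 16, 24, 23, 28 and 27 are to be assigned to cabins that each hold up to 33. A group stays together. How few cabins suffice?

Total = 29 + 28 + 27 + 24 + 23 + 22 + 16 + 9 = 178.
Lower bound: ⌈178/33⌉ = 6 cabins.
A packing using 7 cabins:
  cabin 1: 29 = 29
  cabin 2: 28 = 28
  cabin 3: 27 = 27
  cabin 4: 24 + 9 = 33
  cabin 5: 23 = 23
  cabin 6: 22 = 22
  cabin 7: 16 = 16
No arrangement into 6 cabins stays within capacity, so 7 is optimal.

7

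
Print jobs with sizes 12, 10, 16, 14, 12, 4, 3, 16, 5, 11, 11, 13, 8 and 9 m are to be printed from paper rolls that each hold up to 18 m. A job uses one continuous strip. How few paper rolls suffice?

10

Total = 16 + 16 + 14 + 13 + 12 + 12 + 11 + 11 + 10 + 9 + 8 + 5 + 4 + 3 = 144 m.
Lower bound: ⌈144/18⌉ = 8 paper rolls.
Also, 9 print jobs each exceed 9 m, and no two of those can share a roll, so at least 9 paper rolls are needed.
A packing using 10 paper rolls:
  roll 1: 16 = 16
  roll 2: 16 = 16
  roll 3: 14 + 4 = 18
  roll 4: 13 + 5 = 18
  roll 5: 12 + 3 = 15
  roll 6: 12 = 12
  roll 7: 11 = 11
  roll 8: 11 = 11
  roll 9: 10 + 8 = 18
  roll 10: 9 = 9
No arrangement into 9 paper rolls stays within capacity, so 10 is optimal.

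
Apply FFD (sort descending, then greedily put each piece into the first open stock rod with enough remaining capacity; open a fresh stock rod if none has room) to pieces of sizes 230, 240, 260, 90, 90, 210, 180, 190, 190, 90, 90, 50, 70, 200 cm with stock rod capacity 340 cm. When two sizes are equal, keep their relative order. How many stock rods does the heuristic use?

8

Sorted descending: 260, 240, 230, 210, 200, 190, 190, 180, 90, 90, 90, 90, 70, 50.
  260 → stock rod 1 (new)  [load 260/340]
  240 → stock rod 2 (new)  [load 240/340]
  230 → stock rod 3 (new)  [load 230/340]
  210 → stock rod 4 (new)  [load 210/340]
  200 → stock rod 5 (new)  [load 200/340]
  190 → stock rod 6 (new)  [load 190/340]
  190 → stock rod 7 (new)  [load 190/340]
  180 → stock rod 8 (new)  [load 180/340]
  90 → stock rod 2  [load 330/340]
  90 → stock rod 3  [load 320/340]
  90 → stock rod 4  [load 300/340]
  90 → stock rod 5  [load 290/340]
  70 → stock rod 1  [load 330/340]
  50 → stock rod 5  [load 340/340]
8 stock rods opened.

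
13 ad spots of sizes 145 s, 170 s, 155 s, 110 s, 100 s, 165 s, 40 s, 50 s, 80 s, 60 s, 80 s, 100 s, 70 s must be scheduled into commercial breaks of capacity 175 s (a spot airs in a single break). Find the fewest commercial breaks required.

Total = 170 + 165 + 155 + 145 + 110 + 100 + 100 + 80 + 80 + 70 + 60 + 50 + 40 = 1325 s.
Lower bound: ⌈1325/175⌉ = 8 commercial breaks.
A packing using 9 commercial breaks:
  break 1: 170 = 170
  break 2: 165 = 165
  break 3: 155 = 155
  break 4: 145 = 145
  break 5: 110 + 60 = 170
  break 6: 100 + 70 = 170
  break 7: 100 + 50 = 150
  break 8: 80 + 80 = 160
  break 9: 40 = 40
No arrangement into 8 commercial breaks stays within capacity, so 9 is optimal.

9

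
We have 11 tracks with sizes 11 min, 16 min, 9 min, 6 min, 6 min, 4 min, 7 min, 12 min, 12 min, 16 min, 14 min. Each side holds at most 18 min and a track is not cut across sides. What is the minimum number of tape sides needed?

Total = 16 + 16 + 14 + 12 + 12 + 11 + 9 + 7 + 6 + 6 + 4 = 113 min.
Lower bound: ⌈113/18⌉ = 7 tape sides.
A packing using 7 tape sides:
  side 1: 16 = 16
  side 2: 16 = 16
  side 3: 14 + 4 = 18
  side 4: 12 + 6 = 18
  side 5: 12 + 6 = 18
  side 6: 11 + 7 = 18
  side 7: 9 = 9
This matches the lower bound, so 7 is optimal.

7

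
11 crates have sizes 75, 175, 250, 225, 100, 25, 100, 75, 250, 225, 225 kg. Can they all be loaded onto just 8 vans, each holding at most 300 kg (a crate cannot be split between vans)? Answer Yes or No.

A valid assignment using 7 vans:
  van 1: 250 + 25 = 275
  van 2: 250 = 250
  van 3: 225 + 75 = 300
  van 4: 225 + 75 = 300
  van 5: 225 = 225
  van 6: 175 + 100 = 275
  van 7: 100 = 100
That uses only 7 ≤ 8, so 8 vans are enough.

Yes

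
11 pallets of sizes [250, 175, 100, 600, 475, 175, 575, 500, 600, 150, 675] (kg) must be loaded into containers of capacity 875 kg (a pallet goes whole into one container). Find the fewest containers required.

Total = 675 + 600 + 600 + 575 + 500 + 475 + 250 + 175 + 175 + 150 + 100 = 4275 kg.
Lower bound: ⌈4275/875⌉ = 5 containers.
Also, 6 pallets each exceed 875/2 kg, and no two of those can share a container, so at least 6 containers are needed.
A packing using 6 containers:
  container 1: 675 + 175 = 850
  container 2: 600 + 250 = 850
  container 3: 600 + 175 + 100 = 875
  container 4: 575 + 150 = 725
  container 5: 500 = 500
  container 6: 475 = 475
This matches the lower bound, so 6 is optimal.

6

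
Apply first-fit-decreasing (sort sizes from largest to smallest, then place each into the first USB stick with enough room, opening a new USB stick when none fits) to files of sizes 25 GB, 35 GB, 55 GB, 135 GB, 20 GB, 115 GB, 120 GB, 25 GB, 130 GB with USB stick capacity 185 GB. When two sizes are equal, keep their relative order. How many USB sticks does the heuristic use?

Sorted descending: 135, 130, 120, 115, 55, 35, 25, 25, 20.
  135 → USB stick 1 (new)  [load 135/185]
  130 → USB stick 2 (new)  [load 130/185]
  120 → USB stick 3 (new)  [load 120/185]
  115 → USB stick 4 (new)  [load 115/185]
  55 → USB stick 2  [load 185/185]
  35 → USB stick 1  [load 170/185]
  25 → USB stick 3  [load 145/185]
  25 → USB stick 3  [load 170/185]
  20 → USB stick 4  [load 135/185]
4 USB sticks opened.

4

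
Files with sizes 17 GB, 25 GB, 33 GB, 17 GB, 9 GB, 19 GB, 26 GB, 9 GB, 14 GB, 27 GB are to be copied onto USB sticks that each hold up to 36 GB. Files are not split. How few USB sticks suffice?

Total = 33 + 27 + 26 + 25 + 19 + 17 + 17 + 14 + 9 + 9 = 196 GB.
Lower bound: ⌈196/36⌉ = 6 USB sticks.
A packing using 6 USB sticks:
  USB stick 1: 33 = 33
  USB stick 2: 27 + 9 = 36
  USB stick 3: 26 + 9 = 35
  USB stick 4: 25 = 25
  USB stick 5: 19 + 17 = 36
  USB stick 6: 17 + 14 = 31
This matches the lower bound, so 6 is optimal.

6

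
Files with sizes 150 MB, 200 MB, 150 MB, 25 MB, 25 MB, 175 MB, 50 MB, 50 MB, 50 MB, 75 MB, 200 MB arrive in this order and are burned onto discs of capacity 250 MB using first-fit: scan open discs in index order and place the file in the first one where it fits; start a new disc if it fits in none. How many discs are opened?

5

  150 → disc 1 (new)  [load 150/250]
  200 → disc 2 (new)  [load 200/250]
  150 → disc 3 (new)  [load 150/250]
  25 → disc 1  [load 175/250]
  25 → disc 1  [load 200/250]
  175 → disc 4 (new)  [load 175/250]
  50 → disc 1  [load 250/250]
  50 → disc 2  [load 250/250]
  50 → disc 3  [load 200/250]
  75 → disc 4  [load 250/250]
  200 → disc 5 (new)  [load 200/250]
5 discs opened.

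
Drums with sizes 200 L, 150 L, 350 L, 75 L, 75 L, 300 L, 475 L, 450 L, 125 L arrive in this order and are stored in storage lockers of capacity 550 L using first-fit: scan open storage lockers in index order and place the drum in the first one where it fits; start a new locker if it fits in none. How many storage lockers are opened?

5

  200 → locker 1 (new)  [load 200/550]
  150 → locker 1  [load 350/550]
  350 → locker 2 (new)  [load 350/550]
  75 → locker 1  [load 425/550]
  75 → locker 1  [load 500/550]
  300 → locker 3 (new)  [load 300/550]
  475 → locker 4 (new)  [load 475/550]
  450 → locker 5 (new)  [load 450/550]
  125 → locker 2  [load 475/550]
5 storage lockers opened.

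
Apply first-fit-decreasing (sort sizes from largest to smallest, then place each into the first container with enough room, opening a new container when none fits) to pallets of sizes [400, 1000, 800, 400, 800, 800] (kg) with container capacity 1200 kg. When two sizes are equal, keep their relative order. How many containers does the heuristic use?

Sorted descending: 1000, 800, 800, 800, 400, 400.
  1000 → container 1 (new)  [load 1000/1200]
  800 → container 2 (new)  [load 800/1200]
  800 → container 3 (new)  [load 800/1200]
  800 → container 4 (new)  [load 800/1200]
  400 → container 2  [load 1200/1200]
  400 → container 3  [load 1200/1200]
4 containers opened.

4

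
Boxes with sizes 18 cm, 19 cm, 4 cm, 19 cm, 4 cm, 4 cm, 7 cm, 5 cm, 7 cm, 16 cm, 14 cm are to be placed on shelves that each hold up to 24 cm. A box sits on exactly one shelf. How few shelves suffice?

6

Total = 19 + 19 + 18 + 16 + 14 + 7 + 7 + 5 + 4 + 4 + 4 = 117 cm.
Lower bound: ⌈117/24⌉ = 5 shelves.
A packing using 6 shelves:
  shelf 1: 19 + 5 = 24
  shelf 2: 19 + 4 = 23
  shelf 3: 18 + 4 = 22
  shelf 4: 16 + 7 = 23
  shelf 5: 14 + 7 = 21
  shelf 6: 4 = 4
No arrangement into 5 shelves stays within capacity, so 6 is optimal.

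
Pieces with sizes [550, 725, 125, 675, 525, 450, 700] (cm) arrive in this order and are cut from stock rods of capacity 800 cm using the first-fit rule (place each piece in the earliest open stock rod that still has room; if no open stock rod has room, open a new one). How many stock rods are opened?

6

  550 → stock rod 1 (new)  [load 550/800]
  725 → stock rod 2 (new)  [load 725/800]
  125 → stock rod 1  [load 675/800]
  675 → stock rod 3 (new)  [load 675/800]
  525 → stock rod 4 (new)  [load 525/800]
  450 → stock rod 5 (new)  [load 450/800]
  700 → stock rod 6 (new)  [load 700/800]
6 stock rods opened.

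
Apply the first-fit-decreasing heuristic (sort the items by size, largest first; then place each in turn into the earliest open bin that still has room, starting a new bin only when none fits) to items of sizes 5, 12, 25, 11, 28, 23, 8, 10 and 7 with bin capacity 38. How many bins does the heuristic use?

4

Sorted descending: 28, 25, 23, 12, 11, 10, 8, 7, 5.
  28 → bin 1 (new)  [load 28/38]
  25 → bin 2 (new)  [load 25/38]
  23 → bin 3 (new)  [load 23/38]
  12 → bin 2  [load 37/38]
  11 → bin 3  [load 34/38]
  10 → bin 1  [load 38/38]
  8 → bin 4 (new)  [load 8/38]
  7 → bin 4  [load 15/38]
  5 → bin 4  [load 20/38]
4 bins opened.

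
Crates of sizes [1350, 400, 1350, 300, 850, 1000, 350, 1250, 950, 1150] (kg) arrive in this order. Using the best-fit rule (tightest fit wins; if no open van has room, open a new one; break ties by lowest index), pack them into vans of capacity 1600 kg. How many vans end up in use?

  1350 → van 1 (new)  [load 1350/1600]
  400 → van 2 (new)  [load 400/1600]
  1350 → van 3 (new)  [load 1350/1600]
  300 → van 2  [load 700/1600]
  850 → van 2  [load 1550/1600]
  1000 → van 4 (new)  [load 1000/1600]
  350 → van 4  [load 1350/1600]
  1250 → van 5 (new)  [load 1250/1600]
  950 → van 6 (new)  [load 950/1600]
  1150 → van 7 (new)  [load 1150/1600]
7 vans opened.

7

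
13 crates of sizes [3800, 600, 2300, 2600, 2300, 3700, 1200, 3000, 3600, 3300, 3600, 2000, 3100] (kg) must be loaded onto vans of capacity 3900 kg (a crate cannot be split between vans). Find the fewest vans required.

Total = 3800 + 3700 + 3600 + 3600 + 3300 + 3100 + 3000 + 2600 + 2300 + 2300 + 2000 + 1200 + 600 = 35100 kg.
Lower bound: ⌈35100/3900⌉ = 9 vans.
Also, 11 crates each exceed 1950 kg, and no two of those can share a van, so at least 11 vans are needed.
A packing using 11 vans:
  van 1: 3800 = 3800
  van 2: 3700 = 3700
  van 3: 3600 = 3600
  van 4: 3600 = 3600
  van 5: 3300 + 600 = 3900
  van 6: 3100 = 3100
  van 7: 3000 = 3000
  van 8: 2600 + 1200 = 3800
  van 9: 2300 = 2300
  van 10: 2300 = 2300
  van 11: 2000 = 2000
This matches the lower bound, so 11 is optimal.

11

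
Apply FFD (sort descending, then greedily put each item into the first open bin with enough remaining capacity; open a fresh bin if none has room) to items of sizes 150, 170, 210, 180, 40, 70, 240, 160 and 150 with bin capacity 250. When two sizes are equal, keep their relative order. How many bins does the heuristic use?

Sorted descending: 240, 210, 180, 170, 160, 150, 150, 70, 40.
  240 → bin 1 (new)  [load 240/250]
  210 → bin 2 (new)  [load 210/250]
  180 → bin 3 (new)  [load 180/250]
  170 → bin 4 (new)  [load 170/250]
  160 → bin 5 (new)  [load 160/250]
  150 → bin 6 (new)  [load 150/250]
  150 → bin 7 (new)  [load 150/250]
  70 → bin 3  [load 250/250]
  40 → bin 2  [load 250/250]
7 bins opened.

7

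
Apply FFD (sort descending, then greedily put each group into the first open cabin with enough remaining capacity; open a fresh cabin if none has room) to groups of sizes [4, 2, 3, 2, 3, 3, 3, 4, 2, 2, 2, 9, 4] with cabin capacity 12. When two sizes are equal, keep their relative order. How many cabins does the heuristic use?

4

Sorted descending: 9, 4, 4, 4, 3, 3, 3, 3, 2, 2, 2, 2, 2.
  9 → cabin 1 (new)  [load 9/12]
  4 → cabin 2 (new)  [load 4/12]
  4 → cabin 2  [load 8/12]
  4 → cabin 2  [load 12/12]
  3 → cabin 1  [load 12/12]
  3 → cabin 3 (new)  [load 3/12]
  3 → cabin 3  [load 6/12]
  3 → cabin 3  [load 9/12]
  2 → cabin 3  [load 11/12]
  2 → cabin 4 (new)  [load 2/12]
  2 → cabin 4  [load 4/12]
  2 → cabin 4  [load 6/12]
  2 → cabin 4  [load 8/12]
4 cabins opened.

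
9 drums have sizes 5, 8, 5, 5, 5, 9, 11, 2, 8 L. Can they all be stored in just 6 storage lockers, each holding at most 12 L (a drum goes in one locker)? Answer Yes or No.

A valid assignment using 6 storage lockers:
  locker 1: 11 = 11
  locker 2: 9 + 2 = 11
  locker 3: 8 = 8
  locker 4: 8 = 8
  locker 5: 5 + 5 = 10
  locker 6: 5 + 5 = 10
Every load is within 12 L, so 6 storage lockers suffice.

Yes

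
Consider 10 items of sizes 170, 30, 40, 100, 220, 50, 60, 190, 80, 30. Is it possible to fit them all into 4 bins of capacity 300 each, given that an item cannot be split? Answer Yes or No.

A valid assignment using 4 bins:
  bin 1: 220 + 80 = 300
  bin 2: 190 + 100 = 290
  bin 3: 170 + 60 + 50 = 280
  bin 4: 40 + 30 + 30 = 100
Every load is within 300, so 4 bins suffice.

Yes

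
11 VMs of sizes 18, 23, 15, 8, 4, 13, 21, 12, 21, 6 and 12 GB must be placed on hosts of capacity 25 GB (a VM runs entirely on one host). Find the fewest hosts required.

Total = 23 + 21 + 21 + 18 + 15 + 13 + 12 + 12 + 8 + 6 + 4 = 153 GB.
Lower bound: ⌈153/25⌉ = 7 hosts.
A packing using 7 hosts:
  host 1: 23 = 23
  host 2: 21 + 4 = 25
  host 3: 21 = 21
  host 4: 18 + 6 = 24
  host 5: 15 + 8 = 23
  host 6: 13 + 12 = 25
  host 7: 12 = 12
This matches the lower bound, so 7 is optimal.

7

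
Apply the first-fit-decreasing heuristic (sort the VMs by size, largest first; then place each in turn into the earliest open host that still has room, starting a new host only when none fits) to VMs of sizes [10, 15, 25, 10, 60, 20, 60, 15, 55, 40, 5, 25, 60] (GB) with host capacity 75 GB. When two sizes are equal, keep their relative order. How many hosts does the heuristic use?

6

Sorted descending: 60, 60, 60, 55, 40, 25, 25, 20, 15, 15, 10, 10, 5.
  60 → host 1 (new)  [load 60/75]
  60 → host 2 (new)  [load 60/75]
  60 → host 3 (new)  [load 60/75]
  55 → host 4 (new)  [load 55/75]
  40 → host 5 (new)  [load 40/75]
  25 → host 5  [load 65/75]
  25 → host 6 (new)  [load 25/75]
  20 → host 4  [load 75/75]
  15 → host 1  [load 75/75]
  15 → host 2  [load 75/75]
  10 → host 3  [load 70/75]
  10 → host 5  [load 75/75]
  5 → host 3  [load 75/75]
6 hosts opened.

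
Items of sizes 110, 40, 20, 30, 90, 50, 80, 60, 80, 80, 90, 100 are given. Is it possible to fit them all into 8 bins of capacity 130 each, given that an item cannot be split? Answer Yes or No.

A valid assignment using 8 bins:
  bin 1: 110 + 20 = 130
  bin 2: 100 + 30 = 130
  bin 3: 90 + 40 = 130
  bin 4: 90 = 90
  bin 5: 80 + 50 = 130
  bin 6: 80 = 80
  bin 7: 80 = 80
  bin 8: 60 = 60
Every load is within 130, so 8 bins suffice.

Yes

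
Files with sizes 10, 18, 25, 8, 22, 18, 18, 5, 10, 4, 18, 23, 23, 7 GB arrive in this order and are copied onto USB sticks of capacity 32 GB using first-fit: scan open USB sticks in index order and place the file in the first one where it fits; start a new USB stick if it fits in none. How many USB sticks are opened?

8

  10 → USB stick 1 (new)  [load 10/32]
  18 → USB stick 1  [load 28/32]
  25 → USB stick 2 (new)  [load 25/32]
  8 → USB stick 3 (new)  [load 8/32]
  22 → USB stick 3  [load 30/32]
  18 → USB stick 4 (new)  [load 18/32]
  18 → USB stick 5 (new)  [load 18/32]
  5 → USB stick 2  [load 30/32]
  10 → USB stick 4  [load 28/32]
  4 → USB stick 1  [load 32/32]
  18 → USB stick 6 (new)  [load 18/32]
  23 → USB stick 7 (new)  [load 23/32]
  23 → USB stick 8 (new)  [load 23/32]
  7 → USB stick 5  [load 25/32]
8 USB sticks opened.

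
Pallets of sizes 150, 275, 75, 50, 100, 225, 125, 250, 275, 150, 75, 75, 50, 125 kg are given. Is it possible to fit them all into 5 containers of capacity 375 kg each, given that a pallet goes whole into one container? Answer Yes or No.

Total = 2000 kg; ⌈2000/375⌉ = 6.
At least 6 containers are required, but only 5 are allowed.

No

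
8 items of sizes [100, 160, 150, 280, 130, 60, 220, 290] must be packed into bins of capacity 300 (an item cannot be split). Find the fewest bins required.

5

Total = 290 + 280 + 220 + 160 + 150 + 130 + 100 + 60 = 1390.
Lower bound: ⌈1390/300⌉ = 5 bins.
A packing using 5 bins:
  bin 1: 290 = 290
  bin 2: 280 = 280
  bin 3: 220 + 60 = 280
  bin 4: 160 + 130 = 290
  bin 5: 150 + 100 = 250
This matches the lower bound, so 5 is optimal.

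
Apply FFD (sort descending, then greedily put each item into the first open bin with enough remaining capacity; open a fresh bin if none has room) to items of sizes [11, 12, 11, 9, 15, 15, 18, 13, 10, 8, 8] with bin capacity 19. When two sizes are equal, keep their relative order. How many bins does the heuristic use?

Sorted descending: 18, 15, 15, 13, 12, 11, 11, 10, 9, 8, 8.
  18 → bin 1 (new)  [load 18/19]
  15 → bin 2 (new)  [load 15/19]
  15 → bin 3 (new)  [load 15/19]
  13 → bin 4 (new)  [load 13/19]
  12 → bin 5 (new)  [load 12/19]
  11 → bin 6 (new)  [load 11/19]
  11 → bin 7 (new)  [load 11/19]
  10 → bin 8 (new)  [load 10/19]
  9 → bin 8  [load 19/19]
  8 → bin 6  [load 19/19]
  8 → bin 7  [load 19/19]
8 bins opened.

8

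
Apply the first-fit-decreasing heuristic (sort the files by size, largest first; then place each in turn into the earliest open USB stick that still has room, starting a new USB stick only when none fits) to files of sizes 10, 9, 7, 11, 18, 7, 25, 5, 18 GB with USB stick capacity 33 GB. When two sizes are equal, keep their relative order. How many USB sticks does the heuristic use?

4

Sorted descending: 25, 18, 18, 11, 10, 9, 7, 7, 5.
  25 → USB stick 1 (new)  [load 25/33]
  18 → USB stick 2 (new)  [load 18/33]
  18 → USB stick 3 (new)  [load 18/33]
  11 → USB stick 2  [load 29/33]
  10 → USB stick 3  [load 28/33]
  9 → USB stick 4 (new)  [load 9/33]
  7 → USB stick 1  [load 32/33]
  7 → USB stick 4  [load 16/33]
  5 → USB stick 3  [load 33/33]
4 USB sticks opened.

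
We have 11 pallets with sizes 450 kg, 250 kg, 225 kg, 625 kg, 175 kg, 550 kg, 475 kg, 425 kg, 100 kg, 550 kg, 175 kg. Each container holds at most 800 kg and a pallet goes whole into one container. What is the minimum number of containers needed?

Total = 625 + 550 + 550 + 475 + 450 + 425 + 250 + 225 + 175 + 175 + 100 = 4000 kg.
Lower bound: ⌈4000/800⌉ = 5 containers.
Also, 6 pallets each exceed 400 kg, and no two of those can share a container, so at least 6 containers are needed.
A packing using 6 containers:
  container 1: 625 + 175 = 800
  container 2: 550 + 250 = 800
  container 3: 550 + 225 = 775
  container 4: 475 + 175 + 100 = 750
  container 5: 450 = 450
  container 6: 425 = 425
This matches the lower bound, so 6 is optimal.

6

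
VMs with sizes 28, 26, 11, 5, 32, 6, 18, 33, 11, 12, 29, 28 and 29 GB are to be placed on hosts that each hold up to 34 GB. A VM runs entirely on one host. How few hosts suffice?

Total = 33 + 32 + 29 + 29 + 28 + 28 + 26 + 18 + 12 + 11 + 11 + 6 + 5 = 268 GB.
Lower bound: ⌈268/34⌉ = 8 hosts.
A packing using 9 hosts:
  host 1: 33 = 33
  host 2: 32 = 32
  host 3: 29 + 5 = 34
  host 4: 29 = 29
  host 5: 28 + 6 = 34
  host 6: 28 = 28
  host 7: 26 = 26
  host 8: 18 + 12 = 30
  host 9: 11 + 11 = 22
No arrangement into 8 hosts stays within capacity, so 9 is optimal.

9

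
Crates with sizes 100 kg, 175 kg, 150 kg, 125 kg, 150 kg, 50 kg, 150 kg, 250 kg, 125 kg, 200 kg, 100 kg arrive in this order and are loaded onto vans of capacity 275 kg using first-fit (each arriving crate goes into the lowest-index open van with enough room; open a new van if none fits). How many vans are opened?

  100 → van 1 (new)  [load 100/275]
  175 → van 1  [load 275/275]
  150 → van 2 (new)  [load 150/275]
  125 → van 2  [load 275/275]
  150 → van 3 (new)  [load 150/275]
  50 → van 3  [load 200/275]
  150 → van 4 (new)  [load 150/275]
  250 → van 5 (new)  [load 250/275]
  125 → van 4  [load 275/275]
  200 → van 6 (new)  [load 200/275]
  100 → van 7 (new)  [load 100/275]
7 vans opened.

7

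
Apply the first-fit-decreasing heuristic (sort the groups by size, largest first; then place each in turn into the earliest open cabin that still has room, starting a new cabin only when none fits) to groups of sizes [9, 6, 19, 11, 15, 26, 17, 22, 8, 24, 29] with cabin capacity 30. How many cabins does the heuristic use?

Sorted descending: 29, 26, 24, 22, 19, 17, 15, 11, 9, 8, 6.
  29 → cabin 1 (new)  [load 29/30]
  26 → cabin 2 (new)  [load 26/30]
  24 → cabin 3 (new)  [load 24/30]
  22 → cabin 4 (new)  [load 22/30]
  19 → cabin 5 (new)  [load 19/30]
  17 → cabin 6 (new)  [load 17/30]
  15 → cabin 7 (new)  [load 15/30]
  11 → cabin 5  [load 30/30]
  9 → cabin 6  [load 26/30]
  8 → cabin 4  [load 30/30]
  6 → cabin 3  [load 30/30]
7 cabins opened.

7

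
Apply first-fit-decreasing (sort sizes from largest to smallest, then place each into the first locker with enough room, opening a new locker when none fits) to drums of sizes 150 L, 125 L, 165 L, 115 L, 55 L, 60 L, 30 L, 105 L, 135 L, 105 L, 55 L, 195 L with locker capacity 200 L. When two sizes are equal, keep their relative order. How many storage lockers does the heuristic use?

8

Sorted descending: 195, 165, 150, 135, 125, 115, 105, 105, 60, 55, 55, 30.
  195 → locker 1 (new)  [load 195/200]
  165 → locker 2 (new)  [load 165/200]
  150 → locker 3 (new)  [load 150/200]
  135 → locker 4 (new)  [load 135/200]
  125 → locker 5 (new)  [load 125/200]
  115 → locker 6 (new)  [load 115/200]
  105 → locker 7 (new)  [load 105/200]
  105 → locker 8 (new)  [load 105/200]
  60 → locker 4  [load 195/200]
  55 → locker 5  [load 180/200]
  55 → locker 6  [load 170/200]
  30 → locker 2  [load 195/200]
8 storage lockers opened.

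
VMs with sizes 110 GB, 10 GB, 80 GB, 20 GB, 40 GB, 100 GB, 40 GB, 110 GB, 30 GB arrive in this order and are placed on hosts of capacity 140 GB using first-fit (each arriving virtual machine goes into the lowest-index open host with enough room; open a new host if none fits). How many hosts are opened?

  110 → host 1 (new)  [load 110/140]
  10 → host 1  [load 120/140]
  80 → host 2 (new)  [load 80/140]
  20 → host 1  [load 140/140]
  40 → host 2  [load 120/140]
  100 → host 3 (new)  [load 100/140]
  40 → host 3  [load 140/140]
  110 → host 4 (new)  [load 110/140]
  30 → host 4  [load 140/140]
4 hosts opened.

4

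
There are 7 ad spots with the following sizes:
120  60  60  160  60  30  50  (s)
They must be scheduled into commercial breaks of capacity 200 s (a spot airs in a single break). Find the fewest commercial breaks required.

3

Total = 160 + 120 + 60 + 60 + 60 + 50 + 30 = 540 s.
Lower bound: ⌈540/200⌉ = 3 commercial breaks.
A packing using 3 commercial breaks:
  break 1: 160 + 30 = 190
  break 2: 120 + 60 = 180
  break 3: 60 + 60 + 50 = 170
This matches the lower bound, so 3 is optimal.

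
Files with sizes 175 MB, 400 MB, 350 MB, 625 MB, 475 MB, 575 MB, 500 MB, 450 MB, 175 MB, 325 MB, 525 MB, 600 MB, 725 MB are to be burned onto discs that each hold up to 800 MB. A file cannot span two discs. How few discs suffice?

Total = 725 + 625 + 600 + 575 + 525 + 500 + 475 + 450 + 400 + 350 + 325 + 175 + 175 = 5900 MB.
Lower bound: ⌈5900/800⌉ = 8 discs.
A packing using 9 discs:
  disc 1: 725 = 725
  disc 2: 625 + 175 = 800
  disc 3: 600 + 175 = 775
  disc 4: 575 = 575
  disc 5: 525 = 525
  disc 6: 500 = 500
  disc 7: 475 + 325 = 800
  disc 8: 450 + 350 = 800
  disc 9: 400 = 400
No arrangement into 8 discs stays within capacity, so 9 is optimal.

9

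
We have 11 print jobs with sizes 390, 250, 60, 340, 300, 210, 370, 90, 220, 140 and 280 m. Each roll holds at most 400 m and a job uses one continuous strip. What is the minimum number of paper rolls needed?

8

Total = 390 + 370 + 340 + 300 + 280 + 250 + 220 + 210 + 140 + 90 + 60 = 2650 m.
Lower bound: ⌈2650/400⌉ = 7 paper rolls.
Also, 8 print jobs each exceed 200 m, and no two of those can share a roll, so at least 8 paper rolls are needed.
A packing using 8 paper rolls:
  roll 1: 390 = 390
  roll 2: 370 = 370
  roll 3: 340 + 60 = 400
  roll 4: 300 + 90 = 390
  roll 5: 280 = 280
  roll 6: 250 + 140 = 390
  roll 7: 220 = 220
  roll 8: 210 = 210
This matches the lower bound, so 8 is optimal.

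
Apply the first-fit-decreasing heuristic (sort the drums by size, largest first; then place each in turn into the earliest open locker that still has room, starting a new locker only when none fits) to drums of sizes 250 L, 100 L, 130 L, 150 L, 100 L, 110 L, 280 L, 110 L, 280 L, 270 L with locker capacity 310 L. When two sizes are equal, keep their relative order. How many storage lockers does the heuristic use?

7

Sorted descending: 280, 280, 270, 250, 150, 130, 110, 110, 100, 100.
  280 → locker 1 (new)  [load 280/310]
  280 → locker 2 (new)  [load 280/310]
  270 → locker 3 (new)  [load 270/310]
  250 → locker 4 (new)  [load 250/310]
  150 → locker 5 (new)  [load 150/310]
  130 → locker 5  [load 280/310]
  110 → locker 6 (new)  [load 110/310]
  110 → locker 6  [load 220/310]
  100 → locker 7 (new)  [load 100/310]
  100 → locker 7  [load 200/310]
7 storage lockers opened.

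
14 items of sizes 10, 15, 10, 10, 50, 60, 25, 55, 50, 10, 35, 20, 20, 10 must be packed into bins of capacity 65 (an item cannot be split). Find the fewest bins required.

Total = 60 + 55 + 50 + 50 + 35 + 25 + 20 + 20 + 15 + 10 + 10 + 10 + 10 + 10 = 380.
Lower bound: ⌈380/65⌉ = 6 bins.
A packing using 6 bins:
  bin 1: 60 = 60
  bin 2: 55 + 10 = 65
  bin 3: 50 + 15 = 65
  bin 4: 50 + 10 = 60
  bin 5: 35 + 20 + 10 = 65
  bin 6: 25 + 20 + 10 + 10 = 65
This matches the lower bound, so 6 is optimal.

6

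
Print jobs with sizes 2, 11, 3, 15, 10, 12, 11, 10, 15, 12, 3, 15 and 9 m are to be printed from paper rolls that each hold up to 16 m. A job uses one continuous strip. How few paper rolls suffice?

10

Total = 15 + 15 + 15 + 12 + 12 + 11 + 11 + 10 + 10 + 9 + 3 + 3 + 2 = 128 m.
Lower bound: ⌈128/16⌉ = 8 paper rolls.
Also, 10 print jobs each exceed 8 m, and no two of those can share a roll, so at least 10 paper rolls are needed.
A packing using 10 paper rolls:
  roll 1: 15 = 15
  roll 2: 15 = 15
  roll 3: 15 = 15
  roll 4: 12 + 3 = 15
  roll 5: 12 + 3 = 15
  roll 6: 11 + 2 = 13
  roll 7: 11 = 11
  roll 8: 10 = 10
  roll 9: 10 = 10
  roll 10: 9 = 9
This matches the lower bound, so 10 is optimal.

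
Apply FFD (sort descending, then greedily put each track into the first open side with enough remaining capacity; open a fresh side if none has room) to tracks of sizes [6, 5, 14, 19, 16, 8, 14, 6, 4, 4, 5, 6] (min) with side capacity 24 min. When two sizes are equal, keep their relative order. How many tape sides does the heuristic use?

5

Sorted descending: 19, 16, 14, 14, 8, 6, 6, 6, 5, 5, 4, 4.
  19 → side 1 (new)  [load 19/24]
  16 → side 2 (new)  [load 16/24]
  14 → side 3 (new)  [load 14/24]
  14 → side 4 (new)  [load 14/24]
  8 → side 2  [load 24/24]
  6 → side 3  [load 20/24]
  6 → side 4  [load 20/24]
  6 → side 5 (new)  [load 6/24]
  5 → side 1  [load 24/24]
  5 → side 5  [load 11/24]
  4 → side 3  [load 24/24]
  4 → side 4  [load 24/24]
5 tape sides opened.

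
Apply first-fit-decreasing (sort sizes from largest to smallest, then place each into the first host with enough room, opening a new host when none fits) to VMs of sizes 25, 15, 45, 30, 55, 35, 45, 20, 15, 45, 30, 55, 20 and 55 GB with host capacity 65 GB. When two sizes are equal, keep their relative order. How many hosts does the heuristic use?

Sorted descending: 55, 55, 55, 45, 45, 45, 35, 30, 30, 25, 20, 20, 15, 15.
  55 → host 1 (new)  [load 55/65]
  55 → host 2 (new)  [load 55/65]
  55 → host 3 (new)  [load 55/65]
  45 → host 4 (new)  [load 45/65]
  45 → host 5 (new)  [load 45/65]
  45 → host 6 (new)  [load 45/65]
  35 → host 7 (new)  [load 35/65]
  30 → host 7  [load 65/65]
  30 → host 8 (new)  [load 30/65]
  25 → host 8  [load 55/65]
  20 → host 4  [load 65/65]
  20 → host 5  [load 65/65]
  15 → host 6  [load 60/65]
  15 → host 9 (new)  [load 15/65]
9 hosts opened.

9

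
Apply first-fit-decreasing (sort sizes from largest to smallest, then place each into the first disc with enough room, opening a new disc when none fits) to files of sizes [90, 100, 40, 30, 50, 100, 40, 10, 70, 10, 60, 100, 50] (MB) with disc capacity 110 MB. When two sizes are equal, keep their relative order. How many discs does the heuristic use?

Sorted descending: 100, 100, 100, 90, 70, 60, 50, 50, 40, 40, 30, 10, 10.
  100 → disc 1 (new)  [load 100/110]
  100 → disc 2 (new)  [load 100/110]
  100 → disc 3 (new)  [load 100/110]
  90 → disc 4 (new)  [load 90/110]
  70 → disc 5 (new)  [load 70/110]
  60 → disc 6 (new)  [load 60/110]
  50 → disc 6  [load 110/110]
  50 → disc 7 (new)  [load 50/110]
  40 → disc 5  [load 110/110]
  40 → disc 7  [load 90/110]
  30 → disc 8 (new)  [load 30/110]
  10 → disc 1  [load 110/110]
  10 → disc 2  [load 110/110]
8 discs opened.

8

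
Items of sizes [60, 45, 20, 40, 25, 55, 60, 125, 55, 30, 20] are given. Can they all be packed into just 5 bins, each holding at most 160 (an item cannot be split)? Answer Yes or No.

A valid assignment using 4 bins:
  bin 1: 125 + 30 = 155
  bin 2: 60 + 60 + 40 = 160
  bin 3: 55 + 55 + 45 = 155
  bin 4: 25 + 20 + 20 = 65
That uses only 4 ≤ 5, so 5 bins are enough.

Yes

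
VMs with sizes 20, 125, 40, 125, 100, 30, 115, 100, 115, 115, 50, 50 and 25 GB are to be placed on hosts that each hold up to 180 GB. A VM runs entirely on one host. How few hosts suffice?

7

Total = 125 + 125 + 115 + 115 + 115 + 100 + 100 + 50 + 50 + 40 + 30 + 25 + 20 = 1010 GB.
Lower bound: ⌈1010/180⌉ = 6 hosts.
Also, 7 VMs each exceed 90 GB, and no two of those can share a host, so at least 7 hosts are needed.
A packing using 7 hosts:
  host 1: 125 + 50 = 175
  host 2: 125 + 50 = 175
  host 3: 115 + 40 + 25 = 180
  host 4: 115 + 30 + 20 = 165
  host 5: 115 = 115
  host 6: 100 = 100
  host 7: 100 = 100
This matches the lower bound, so 7 is optimal.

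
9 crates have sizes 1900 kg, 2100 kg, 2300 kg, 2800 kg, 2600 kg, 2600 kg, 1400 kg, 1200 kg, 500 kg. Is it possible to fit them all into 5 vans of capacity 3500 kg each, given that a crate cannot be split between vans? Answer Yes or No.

Total = 17400 kg; ⌈17400/3500⌉ = 5.
6 crates each exceed half the capacity and cannot share a van, forcing at least 6 vans.
At least 6 vans are required, but only 5 are allowed.

No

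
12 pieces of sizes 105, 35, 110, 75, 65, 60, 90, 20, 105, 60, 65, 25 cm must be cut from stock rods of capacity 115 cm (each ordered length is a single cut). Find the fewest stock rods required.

Total = 110 + 105 + 105 + 90 + 75 + 65 + 65 + 60 + 60 + 35 + 25 + 20 = 815 cm.
Lower bound: ⌈815/115⌉ = 8 stock rods.
Also, 9 pieces each exceed 115/2 cm, and no two of those can share a stock rod, so at least 9 stock rods are needed.
A packing using 9 stock rods:
  stock rod 1: 110 = 110
  stock rod 2: 105 = 105
  stock rod 3: 105 = 105
  stock rod 4: 90 + 25 = 115
  stock rod 5: 75 + 35 = 110
  stock rod 6: 65 + 20 = 85
  stock rod 7: 65 = 65
  stock rod 8: 60 = 60
  stock rod 9: 60 = 60
This matches the lower bound, so 9 is optimal.

9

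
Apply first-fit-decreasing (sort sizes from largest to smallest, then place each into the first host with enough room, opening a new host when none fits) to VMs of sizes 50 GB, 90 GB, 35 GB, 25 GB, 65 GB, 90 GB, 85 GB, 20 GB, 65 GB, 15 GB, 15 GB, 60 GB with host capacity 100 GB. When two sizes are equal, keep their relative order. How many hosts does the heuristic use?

Sorted descending: 90, 90, 85, 65, 65, 60, 50, 35, 25, 20, 15, 15.
  90 → host 1 (new)  [load 90/100]
  90 → host 2 (new)  [load 90/100]
  85 → host 3 (new)  [load 85/100]
  65 → host 4 (new)  [load 65/100]
  65 → host 5 (new)  [load 65/100]
  60 → host 6 (new)  [load 60/100]
  50 → host 7 (new)  [load 50/100]
  35 → host 4  [load 100/100]
  25 → host 5  [load 90/100]
  20 → host 6  [load 80/100]
  15 → host 3  [load 100/100]
  15 → host 6  [load 95/100]
7 hosts opened.

7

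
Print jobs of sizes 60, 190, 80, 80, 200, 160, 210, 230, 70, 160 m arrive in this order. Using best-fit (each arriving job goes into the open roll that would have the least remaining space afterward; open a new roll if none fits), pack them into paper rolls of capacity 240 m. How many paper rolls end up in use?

  60 → roll 1 (new)  [load 60/240]
  190 → roll 2 (new)  [load 190/240]
  80 → roll 1  [load 140/240]
  80 → roll 1  [load 220/240]
  200 → roll 3 (new)  [load 200/240]
  160 → roll 4 (new)  [load 160/240]
  210 → roll 5 (new)  [load 210/240]
  230 → roll 6 (new)  [load 230/240]
  70 → roll 4  [load 230/240]
  160 → roll 7 (new)  [load 160/240]
7 paper rolls opened.

7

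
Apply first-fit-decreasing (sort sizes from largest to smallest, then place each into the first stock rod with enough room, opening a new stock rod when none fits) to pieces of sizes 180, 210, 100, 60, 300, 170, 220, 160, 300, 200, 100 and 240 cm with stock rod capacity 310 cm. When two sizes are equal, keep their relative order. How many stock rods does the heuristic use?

9

Sorted descending: 300, 300, 240, 220, 210, 200, 180, 170, 160, 100, 100, 60.
  300 → stock rod 1 (new)  [load 300/310]
  300 → stock rod 2 (new)  [load 300/310]
  240 → stock rod 3 (new)  [load 240/310]
  220 → stock rod 4 (new)  [load 220/310]
  210 → stock rod 5 (new)  [load 210/310]
  200 → stock rod 6 (new)  [load 200/310]
  180 → stock rod 7 (new)  [load 180/310]
  170 → stock rod 8 (new)  [load 170/310]
  160 → stock rod 9 (new)  [load 160/310]
  100 → stock rod 5  [load 310/310]
  100 → stock rod 6  [load 300/310]
  60 → stock rod 3  [load 300/310]
9 stock rods opened.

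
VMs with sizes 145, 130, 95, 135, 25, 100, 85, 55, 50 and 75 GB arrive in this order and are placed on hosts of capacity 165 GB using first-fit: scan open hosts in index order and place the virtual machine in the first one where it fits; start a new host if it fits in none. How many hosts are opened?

6

  145 → host 1 (new)  [load 145/165]
  130 → host 2 (new)  [load 130/165]
  95 → host 3 (new)  [load 95/165]
  135 → host 4 (new)  [load 135/165]
  25 → host 2  [load 155/165]
  100 → host 5 (new)  [load 100/165]
  85 → host 6 (new)  [load 85/165]
  55 → host 3  [load 150/165]
  50 → host 5  [load 150/165]
  75 → host 6  [load 160/165]
6 hosts opened.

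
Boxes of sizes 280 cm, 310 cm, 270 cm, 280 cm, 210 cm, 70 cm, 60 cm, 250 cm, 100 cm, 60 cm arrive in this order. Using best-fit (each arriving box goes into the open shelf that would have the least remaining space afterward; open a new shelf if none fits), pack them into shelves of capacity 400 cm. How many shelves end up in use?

  280 → shelf 1 (new)  [load 280/400]
  310 → shelf 2 (new)  [load 310/400]
  270 → shelf 3 (new)  [load 270/400]
  280 → shelf 4 (new)  [load 280/400]
  210 → shelf 5 (new)  [load 210/400]
  70 → shelf 2  [load 380/400]
  60 → shelf 1  [load 340/400]
  250 → shelf 6 (new)  [load 250/400]
  100 → shelf 4  [load 380/400]
  60 → shelf 1  [load 400/400]
6 shelves opened.

6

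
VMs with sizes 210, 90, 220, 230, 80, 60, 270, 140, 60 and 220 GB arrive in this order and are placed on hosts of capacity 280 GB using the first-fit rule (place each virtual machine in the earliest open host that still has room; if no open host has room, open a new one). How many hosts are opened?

7

  210 → host 1 (new)  [load 210/280]
  90 → host 2 (new)  [load 90/280]
  220 → host 3 (new)  [load 220/280]
  230 → host 4 (new)  [load 230/280]
  80 → host 2  [load 170/280]
  60 → host 1  [load 270/280]
  270 → host 5 (new)  [load 270/280]
  140 → host 6 (new)  [load 140/280]
  60 → host 2  [load 230/280]
  220 → host 7 (new)  [load 220/280]
7 hosts opened.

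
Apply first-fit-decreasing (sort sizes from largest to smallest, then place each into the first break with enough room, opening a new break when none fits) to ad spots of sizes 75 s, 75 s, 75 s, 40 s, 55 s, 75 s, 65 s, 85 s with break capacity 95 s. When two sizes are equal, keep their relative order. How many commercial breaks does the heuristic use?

Sorted descending: 85, 75, 75, 75, 75, 65, 55, 40.
  85 → break 1 (new)  [load 85/95]
  75 → break 2 (new)  [load 75/95]
  75 → break 3 (new)  [load 75/95]
  75 → break 4 (new)  [load 75/95]
  75 → break 5 (new)  [load 75/95]
  65 → break 6 (new)  [load 65/95]
  55 → break 7 (new)  [load 55/95]
  40 → break 7  [load 95/95]
7 commercial breaks opened.

7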